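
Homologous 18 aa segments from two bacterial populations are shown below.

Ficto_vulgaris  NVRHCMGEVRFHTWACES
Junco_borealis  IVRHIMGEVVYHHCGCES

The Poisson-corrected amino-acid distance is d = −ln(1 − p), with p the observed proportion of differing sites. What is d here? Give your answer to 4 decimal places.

0.4925

Differing sites — 1:N/I; 5:C/I; 10:R/V; 11:F/Y; 13:T/H; 14:W/C; 15:A/G.
p = 7/18 = 0.388889.
d = −ln(1 − 0.388889) = −ln(0.611111) = 0.4925.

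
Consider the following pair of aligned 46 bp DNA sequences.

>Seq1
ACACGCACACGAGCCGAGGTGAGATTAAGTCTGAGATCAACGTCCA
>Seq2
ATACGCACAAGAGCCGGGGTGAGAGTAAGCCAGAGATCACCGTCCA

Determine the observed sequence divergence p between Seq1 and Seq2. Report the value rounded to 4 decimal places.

0.1522

The sequences differ at positions 2 (C/T), 10 (C/A), 17 (A/G), 25 (T/G), 30 (T/C), 32 (T/A), 40 (A/C).
There are 7 differences over 46 sites, so p = 7/46 = 0.1522.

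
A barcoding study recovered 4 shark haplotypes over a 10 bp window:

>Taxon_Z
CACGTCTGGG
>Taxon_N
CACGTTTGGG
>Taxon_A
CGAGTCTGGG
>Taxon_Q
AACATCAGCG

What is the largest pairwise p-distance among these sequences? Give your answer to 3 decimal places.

0.600

Pairwise Hamming distances:
  Taxon_Z vs Taxon_N: 1
  Taxon_Z vs Taxon_A: 2
  Taxon_Z vs Taxon_Q: 4
  Taxon_N vs Taxon_A: 3
  Taxon_N vs Taxon_Q: 5
  Taxon_A vs Taxon_Q: 6
The largest is 6 mismatches, between Taxon_A and Taxon_Q; p = 6/10 = 0.600.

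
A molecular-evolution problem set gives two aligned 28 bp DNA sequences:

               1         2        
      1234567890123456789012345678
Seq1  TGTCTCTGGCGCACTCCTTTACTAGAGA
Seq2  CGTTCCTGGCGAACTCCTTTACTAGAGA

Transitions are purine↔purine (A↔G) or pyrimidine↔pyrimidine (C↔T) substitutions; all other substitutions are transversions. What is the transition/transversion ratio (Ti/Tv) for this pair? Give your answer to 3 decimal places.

3.000

Differing sites — 1:T/C (Ti); 4:C/T (Ti); 5:T/C (Ti); 12:C/A (Tv).
Of the 4 differences, 3 transitions and 1 transversion, so Ti/Tv = 3/1 = 3.000.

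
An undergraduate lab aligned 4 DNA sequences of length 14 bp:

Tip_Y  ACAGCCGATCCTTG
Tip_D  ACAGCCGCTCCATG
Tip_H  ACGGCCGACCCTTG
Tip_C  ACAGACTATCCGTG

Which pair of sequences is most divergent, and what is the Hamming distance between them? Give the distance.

5

Pairwise Hamming distances:
  Tip_Y vs Tip_D: 2
  Tip_Y vs Tip_H: 2
  Tip_Y vs Tip_C: 3
  Tip_D vs Tip_H: 4
  Tip_D vs Tip_C: 4
  Tip_H vs Tip_C: 5
The largest is 5, between Tip_H and Tip_C.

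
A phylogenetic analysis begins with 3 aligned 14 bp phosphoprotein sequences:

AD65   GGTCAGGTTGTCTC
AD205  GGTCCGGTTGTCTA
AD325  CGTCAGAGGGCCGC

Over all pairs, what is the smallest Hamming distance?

Pairwise Hamming distances:
  AD65 vs AD205: 2
  AD65 vs AD325: 6
  AD205 vs AD325: 8
The smallest is 2, between AD65 and AD205.

2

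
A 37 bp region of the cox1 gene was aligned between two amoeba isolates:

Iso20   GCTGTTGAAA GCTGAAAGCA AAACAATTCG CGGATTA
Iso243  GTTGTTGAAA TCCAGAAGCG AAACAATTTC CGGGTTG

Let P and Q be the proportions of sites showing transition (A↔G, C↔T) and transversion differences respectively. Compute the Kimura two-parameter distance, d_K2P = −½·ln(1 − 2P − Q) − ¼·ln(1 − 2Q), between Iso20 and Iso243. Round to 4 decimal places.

0.3618

Mismatches occur at site 2 (C/T, transition), site 11 (G/T, transversion), site 13 (T/C, transition), site 14 (G/A, transition), site 15 (A/G, transition), site 20 (A/G, transition), site 29 (C/T, transition), site 30 (G/C, transversion), site 34 (A/G, transition), site 37 (A/G, transition).
Of the 10 differences, 8 transitions and 2 transversions over 37 sites: P = 8/37 = 0.216216, Q = 2/37 = 0.054054.
d = −0.5·ln(0.513514) − 0.25·ln(0.891892) = −0.5·(-0.666478) − 0.25·(-0.114410) = 0.3618.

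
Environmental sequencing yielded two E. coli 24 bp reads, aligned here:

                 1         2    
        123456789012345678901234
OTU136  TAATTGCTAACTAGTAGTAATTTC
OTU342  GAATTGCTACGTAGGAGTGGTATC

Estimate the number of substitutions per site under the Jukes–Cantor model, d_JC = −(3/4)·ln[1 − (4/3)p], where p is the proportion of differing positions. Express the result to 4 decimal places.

The sequences differ at positions 1 (T/G), 10 (A/C), 11 (C/G), 15 (T/G), 19 (A/G), 20 (A/G), 22 (T/A).
p = 7/24 = 0.291667.
d = −0.75 · ln(1 − (4/3)·0.291667) = −0.75 · ln(0.611111) = −0.75 · (-0.492477) = 0.3694.

0.3694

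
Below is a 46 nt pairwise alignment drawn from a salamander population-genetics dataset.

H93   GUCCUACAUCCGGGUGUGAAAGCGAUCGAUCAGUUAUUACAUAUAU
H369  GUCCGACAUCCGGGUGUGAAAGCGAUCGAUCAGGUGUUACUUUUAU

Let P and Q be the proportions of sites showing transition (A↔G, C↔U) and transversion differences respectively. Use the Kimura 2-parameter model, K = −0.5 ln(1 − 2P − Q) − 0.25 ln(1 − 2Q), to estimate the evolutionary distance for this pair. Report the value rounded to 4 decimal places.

Differing sites — 5:U/G (Tv); 34:U/G (Tv); 36:A/G (Ti); 41:A/U (Tv); 43:A/U (Tv).
Of the 5 differences, 1 transition and 4 transversions over 46 sites: P = 1/46 = 0.021739, Q = 4/46 = 0.086957.
d = −0.5·ln(0.869565) − 0.25·ln(0.826086) = −0.5·(-0.139762) − 0.25·(-0.191056) = 0.1176.

0.1176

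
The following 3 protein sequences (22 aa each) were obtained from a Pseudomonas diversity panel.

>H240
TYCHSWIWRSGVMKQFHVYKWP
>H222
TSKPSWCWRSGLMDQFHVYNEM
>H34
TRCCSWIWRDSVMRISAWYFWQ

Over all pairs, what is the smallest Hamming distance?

9

Pairwise Hamming distances:
  H240 vs H222: 9
  H240 vs H34: 11
  H222 vs H34: 15
The smallest is 9, between H240 and H222.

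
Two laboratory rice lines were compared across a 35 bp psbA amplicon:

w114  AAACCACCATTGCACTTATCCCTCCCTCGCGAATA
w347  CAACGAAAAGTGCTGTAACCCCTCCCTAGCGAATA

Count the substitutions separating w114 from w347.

Mismatches occur at site 1 (A↔C), site 5 (C↔G), site 7 (C↔A), site 8 (C↔A), site 10 (T↔G), site 14 (A↔T), site 15 (C↔G), site 17 (T↔A), site 19 (T↔C), site 28 (C↔A).
That gives 10 mismatches out of 35 aligned sites, so the Hamming distance is 10.

10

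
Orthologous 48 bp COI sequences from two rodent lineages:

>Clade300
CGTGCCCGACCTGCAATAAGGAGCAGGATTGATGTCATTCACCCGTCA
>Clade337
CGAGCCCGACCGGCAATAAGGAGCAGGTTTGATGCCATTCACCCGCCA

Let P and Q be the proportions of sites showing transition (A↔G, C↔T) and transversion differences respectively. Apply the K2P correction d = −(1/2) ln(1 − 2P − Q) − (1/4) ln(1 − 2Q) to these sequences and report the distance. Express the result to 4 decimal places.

0.1122

Mismatches occur at site 3 (T↔A, transversion), site 12 (T↔G, transversion), site 28 (A↔T, transversion), site 35 (T↔C, transition), site 46 (T↔C, transition).
Of the 5 differences, 2 transitions and 3 transversions over 48 sites: P = 2/48 = 0.041667, Q = 3/48 = 0.062500.
d = −0.5·ln(0.854166) − 0.25·ln(0.875000) = −0.5·(-0.157630) − 0.25·(-0.133531) = 0.1122.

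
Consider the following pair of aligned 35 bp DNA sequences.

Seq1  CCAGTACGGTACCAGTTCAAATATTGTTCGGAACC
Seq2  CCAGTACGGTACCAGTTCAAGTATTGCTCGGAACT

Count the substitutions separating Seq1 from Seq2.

Differing sites — 21:A/G; 27:T/C; 35:C/T.
That gives 3 mismatches out of 35 aligned sites, so the Hamming distance is 3.

3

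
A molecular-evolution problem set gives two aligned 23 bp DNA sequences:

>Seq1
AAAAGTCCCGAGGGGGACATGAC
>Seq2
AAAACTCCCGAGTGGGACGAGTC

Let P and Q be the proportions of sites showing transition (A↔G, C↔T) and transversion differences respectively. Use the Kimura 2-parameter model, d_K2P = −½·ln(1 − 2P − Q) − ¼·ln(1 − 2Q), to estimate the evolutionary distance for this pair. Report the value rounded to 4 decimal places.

0.2580

Mismatches occur at site 5 (G/C, transversion), site 13 (G/T, transversion), site 19 (A/G, transition), site 20 (T/A, transversion), site 22 (A/T, transversion).
Of the 5 differences, 1 transition and 4 transversions over 23 sites: P = 1/23 = 0.043478, Q = 4/23 = 0.173913.
d = −0.5·ln(0.739131) − 0.25·ln(0.652174) = −0.5·(-0.302280) − 0.25·(-0.427444) = 0.2580.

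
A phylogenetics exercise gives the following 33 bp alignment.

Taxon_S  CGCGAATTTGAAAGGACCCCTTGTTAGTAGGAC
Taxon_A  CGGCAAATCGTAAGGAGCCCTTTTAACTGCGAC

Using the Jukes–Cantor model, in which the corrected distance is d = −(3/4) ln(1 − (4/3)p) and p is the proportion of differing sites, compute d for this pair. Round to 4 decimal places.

Differing sites — 3:C/G; 4:G/C; 7:T/A; 9:T/C; 11:A/T; 17:C/G; 23:G/T; 25:T/A; 27:G/C; 29:A/G; 30:G/C.
p = 11/33 = 0.333333.
d = −0.75 · ln(1 − (4/3)·0.333333) = −0.75 · ln(0.555556) = −0.75 · (-0.587786) = 0.4408.

0.4408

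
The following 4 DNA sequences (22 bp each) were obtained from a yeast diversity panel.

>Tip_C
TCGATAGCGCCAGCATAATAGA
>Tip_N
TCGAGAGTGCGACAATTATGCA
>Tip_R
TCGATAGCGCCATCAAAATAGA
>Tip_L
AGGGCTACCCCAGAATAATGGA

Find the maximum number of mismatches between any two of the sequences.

12

Pairwise Hamming distances:
  Tip_C vs Tip_N: 8
  Tip_C vs Tip_R: 2
  Tip_C vs Tip_L: 9
  Tip_N vs Tip_R: 9
  Tip_N vs Tip_L: 12
  Tip_R vs Tip_L: 11
The largest is 12, between Tip_N and Tip_L.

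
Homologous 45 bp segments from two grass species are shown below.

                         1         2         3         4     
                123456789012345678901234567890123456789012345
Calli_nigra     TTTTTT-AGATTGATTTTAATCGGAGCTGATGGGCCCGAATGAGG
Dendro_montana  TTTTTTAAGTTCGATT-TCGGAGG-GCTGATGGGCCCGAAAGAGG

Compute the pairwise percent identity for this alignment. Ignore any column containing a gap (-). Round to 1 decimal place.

83.3%

Excluding the 3 gap columns leaves 42 comparable sites.
The sequences differ at positions 10 (A/T), 12 (T/C), 19 (A/C), 20 (A/G), 21 (T/G), 22 (C/A), 41 (T/A).
35 of the 42 comparable sites match, so the percent identity is 35/42 × 100 = 83.3%.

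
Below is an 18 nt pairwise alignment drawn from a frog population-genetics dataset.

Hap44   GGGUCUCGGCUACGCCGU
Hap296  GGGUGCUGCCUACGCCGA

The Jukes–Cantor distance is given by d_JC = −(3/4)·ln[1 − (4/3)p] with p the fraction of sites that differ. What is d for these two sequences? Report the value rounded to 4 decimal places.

Differing sites — 5:C/G; 6:U/C; 7:C/U; 9:G/C; 18:U/A.
p = 5/18 = 0.277778.
d = −0.75 · ln(1 − (4/3)·0.277778) = −0.75 · ln(0.629629) = −0.75 · (-0.462625) = 0.3470.

0.3470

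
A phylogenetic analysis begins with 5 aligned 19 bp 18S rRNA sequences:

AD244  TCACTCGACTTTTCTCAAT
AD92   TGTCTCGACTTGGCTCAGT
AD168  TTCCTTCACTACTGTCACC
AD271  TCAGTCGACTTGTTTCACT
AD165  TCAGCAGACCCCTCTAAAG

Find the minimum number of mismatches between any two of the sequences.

Pairwise Hamming distances:
  AD244 vs AD92: 5
  AD244 vs AD168: 9
  AD244 vs AD271: 4
  AD244 vs AD165: 8
  AD92 vs AD168: 10
  AD92 vs AD271: 6
  AD92 vs AD165: 12
  AD168 vs AD271: 9
  AD168 vs AD165: 12
  AD271 vs AD165: 9
The smallest is 4, between AD244 and AD271.

4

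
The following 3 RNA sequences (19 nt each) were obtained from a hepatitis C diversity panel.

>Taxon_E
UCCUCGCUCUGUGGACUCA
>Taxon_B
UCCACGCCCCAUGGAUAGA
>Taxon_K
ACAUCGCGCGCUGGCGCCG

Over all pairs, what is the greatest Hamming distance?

11

Pairwise Hamming distances:
  Taxon_E vs Taxon_B: 7
  Taxon_E vs Taxon_K: 9
  Taxon_B vs Taxon_K: 11
The largest is 11, between Taxon_B and Taxon_K.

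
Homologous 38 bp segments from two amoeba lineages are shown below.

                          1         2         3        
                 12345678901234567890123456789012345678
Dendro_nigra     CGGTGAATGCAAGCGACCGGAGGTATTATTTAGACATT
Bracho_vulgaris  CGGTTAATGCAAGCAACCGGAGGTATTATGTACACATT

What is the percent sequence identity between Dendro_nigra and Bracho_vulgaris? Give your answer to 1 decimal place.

89.5%

The sequences differ at positions 5 (G/T), 15 (G/A), 30 (T/G), 33 (G/C).
34 of the 38 sites match, so the percent identity is 34/38 × 100 = 89.5%.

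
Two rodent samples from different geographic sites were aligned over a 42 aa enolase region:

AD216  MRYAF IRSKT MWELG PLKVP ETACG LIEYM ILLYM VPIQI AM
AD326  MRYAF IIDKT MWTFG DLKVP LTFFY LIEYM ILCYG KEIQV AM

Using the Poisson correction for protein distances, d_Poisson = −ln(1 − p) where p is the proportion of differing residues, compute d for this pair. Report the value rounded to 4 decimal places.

0.4055

The sequences differ at positions 7 (R/I), 8 (S/D), 13 (E/T), 14 (L/F), 16 (P/D), 21 (E/L), 23 (A/F), 24 (C/F), 25 (G/Y), 33 (L/C), 35 (M/G), 36 (V/K), 37 (P/E), 40 (I/V).
p = 14/42 = 0.333333.
d = −ln(1 − 0.333333) = −ln(0.666667) = 0.4055.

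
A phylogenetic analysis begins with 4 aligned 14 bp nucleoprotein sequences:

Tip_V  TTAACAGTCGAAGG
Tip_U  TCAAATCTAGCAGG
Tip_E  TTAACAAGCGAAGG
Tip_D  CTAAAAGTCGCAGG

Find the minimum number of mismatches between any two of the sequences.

Pairwise Hamming distances:
  Tip_V vs Tip_U: 6
  Tip_V vs Tip_E: 2
  Tip_V vs Tip_D: 3
  Tip_U vs Tip_E: 7
  Tip_U vs Tip_D: 5
  Tip_E vs Tip_D: 5
The smallest is 2, between Tip_V and Tip_E.

2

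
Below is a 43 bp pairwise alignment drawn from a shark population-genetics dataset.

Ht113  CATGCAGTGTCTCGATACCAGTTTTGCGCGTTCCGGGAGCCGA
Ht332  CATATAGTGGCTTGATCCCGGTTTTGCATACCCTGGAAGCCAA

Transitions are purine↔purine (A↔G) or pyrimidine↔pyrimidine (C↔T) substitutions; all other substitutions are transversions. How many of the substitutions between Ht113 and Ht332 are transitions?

12

Differing sites — 4:G/A (Ti); 5:C/T (Ti); 10:T/G (Tv); 13:C/T (Ti); 17:A/C (Tv); 20:A/G (Ti); 28:G/A (Ti); 29:C/T (Ti); 30:G/A (Ti); 31:T/C (Ti); 32:T/C (Ti); 34:C/T (Ti); 37:G/A (Ti); 42:G/A (Ti).
Of the 14 differences, 12 transitions and 2 transversions, so the answer is 12.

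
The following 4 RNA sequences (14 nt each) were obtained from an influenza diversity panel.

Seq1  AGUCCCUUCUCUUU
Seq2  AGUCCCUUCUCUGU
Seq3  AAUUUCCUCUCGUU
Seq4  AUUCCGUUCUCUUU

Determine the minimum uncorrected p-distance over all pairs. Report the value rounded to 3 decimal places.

0.071

Pairwise Hamming distances:
  Seq1 vs Seq2: 1
  Seq1 vs Seq3: 5
  Seq1 vs Seq4: 2
  Seq2 vs Seq3: 6
  Seq2 vs Seq4: 3
  Seq3 vs Seq4: 6
The smallest is 1 mismatch, between Seq1 and Seq2; p = 1/14 = 0.071.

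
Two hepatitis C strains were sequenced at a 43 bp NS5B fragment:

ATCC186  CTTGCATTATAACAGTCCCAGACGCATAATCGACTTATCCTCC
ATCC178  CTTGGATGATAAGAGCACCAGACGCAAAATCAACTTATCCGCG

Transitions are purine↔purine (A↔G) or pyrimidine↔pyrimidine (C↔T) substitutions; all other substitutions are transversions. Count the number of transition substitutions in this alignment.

2

Differing sites — 5:C/G (Tv); 8:T/G (Tv); 13:C/G (Tv); 16:T/C (Ti); 17:C/A (Tv); 27:T/A (Tv); 32:G/A (Ti); 41:T/G (Tv); 43:C/G (Tv).
Of the 9 differences, 2 transitions and 7 transversions, so the answer is 2.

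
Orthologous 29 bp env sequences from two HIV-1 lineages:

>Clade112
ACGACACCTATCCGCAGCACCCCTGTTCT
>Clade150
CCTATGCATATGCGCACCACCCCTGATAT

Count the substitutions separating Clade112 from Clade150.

9

Differing sites — 1:A/C; 3:G/T; 5:C/T; 6:A/G; 8:C/A; 12:C/G; 17:G/C; 26:T/A; 28:C/A.
That gives 9 mismatches out of 29 aligned sites, so the Hamming distance is 9.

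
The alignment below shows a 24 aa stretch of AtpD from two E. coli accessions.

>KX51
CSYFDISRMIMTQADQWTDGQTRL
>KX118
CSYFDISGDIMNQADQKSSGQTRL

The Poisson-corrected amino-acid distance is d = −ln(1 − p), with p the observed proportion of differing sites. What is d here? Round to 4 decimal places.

Differing sites — 8:R/G; 9:M/D; 12:T/N; 17:W/K; 18:T/S; 19:D/S.
p = 6/24 = 0.250000.
d = −ln(1 − 0.250000) = −ln(0.750000) = 0.2877.

0.2877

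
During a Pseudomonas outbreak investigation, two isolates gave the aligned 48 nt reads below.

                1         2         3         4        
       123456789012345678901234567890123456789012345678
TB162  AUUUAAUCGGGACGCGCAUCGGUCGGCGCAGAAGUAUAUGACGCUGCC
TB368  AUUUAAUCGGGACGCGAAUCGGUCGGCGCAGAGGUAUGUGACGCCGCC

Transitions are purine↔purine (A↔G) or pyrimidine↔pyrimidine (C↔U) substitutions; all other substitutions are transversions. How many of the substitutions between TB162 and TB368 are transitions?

3

The sequences differ at positions 17 (C/A, transversion), 33 (A/G, transition), 38 (A/G, transition), 45 (U/C, transition).
Of the 4 differences, 3 transitions and 1 transversion, so the answer is 3.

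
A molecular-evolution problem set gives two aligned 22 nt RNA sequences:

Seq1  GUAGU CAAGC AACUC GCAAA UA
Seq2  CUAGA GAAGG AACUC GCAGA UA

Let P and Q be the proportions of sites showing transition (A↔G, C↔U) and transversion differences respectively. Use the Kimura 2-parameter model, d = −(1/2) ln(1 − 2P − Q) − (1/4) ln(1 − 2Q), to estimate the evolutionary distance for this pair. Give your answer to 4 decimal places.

Differing sites — 1:G/C (Tv); 5:U/A (Tv); 6:C/G (Tv); 10:C/G (Tv); 19:A/G (Ti).
Of the 5 differences, 1 transition and 4 transversions over 22 sites: P = 1/22 = 0.045455, Q = 4/22 = 0.181818.
d = −0.5·ln(0.727272) − 0.25·ln(0.636364) = −0.5·(-0.318455) − 0.25·(-0.451985) = 0.2722.

0.2722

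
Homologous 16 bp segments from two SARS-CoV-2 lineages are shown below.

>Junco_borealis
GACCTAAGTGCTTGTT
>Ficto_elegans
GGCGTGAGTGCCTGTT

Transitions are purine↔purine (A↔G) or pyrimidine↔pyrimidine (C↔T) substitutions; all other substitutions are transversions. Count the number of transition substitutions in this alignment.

3

Mismatches occur at site 2 (A/G, transition), site 4 (C/G, transversion), site 6 (A/G, transition), site 12 (T/C, transition).
Of the 4 differences, 3 transitions and 1 transversion, so the answer is 3.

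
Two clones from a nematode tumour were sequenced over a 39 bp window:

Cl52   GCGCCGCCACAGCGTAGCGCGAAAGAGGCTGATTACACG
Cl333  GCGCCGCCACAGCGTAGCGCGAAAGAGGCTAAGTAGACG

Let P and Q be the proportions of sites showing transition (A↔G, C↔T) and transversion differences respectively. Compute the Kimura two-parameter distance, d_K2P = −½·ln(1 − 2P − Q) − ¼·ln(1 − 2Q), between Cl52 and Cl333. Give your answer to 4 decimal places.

Differing sites — 31:G/A (Ti); 33:T/G (Tv); 36:C/G (Tv).
Of the 3 differences, 1 transition and 2 transversions over 39 sites: P = 1/39 = 0.025641, Q = 2/39 = 0.051282.
d = −0.5·ln(0.897436) − 0.25·ln(0.897436) = −0.5·(-0.108213) − 0.25·(-0.108213) = 0.0812.

0.0812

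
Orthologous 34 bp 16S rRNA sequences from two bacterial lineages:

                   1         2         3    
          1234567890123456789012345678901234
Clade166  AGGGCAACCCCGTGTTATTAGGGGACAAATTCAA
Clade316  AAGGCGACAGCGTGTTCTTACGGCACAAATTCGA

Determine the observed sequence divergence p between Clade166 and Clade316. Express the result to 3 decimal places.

Differing sites — 2:G/A; 6:A/G; 9:C/A; 10:C/G; 17:A/C; 21:G/C; 24:G/C; 33:A/G.
There are 8 differences over 34 sites, so p = 8/34 = 0.235.

0.235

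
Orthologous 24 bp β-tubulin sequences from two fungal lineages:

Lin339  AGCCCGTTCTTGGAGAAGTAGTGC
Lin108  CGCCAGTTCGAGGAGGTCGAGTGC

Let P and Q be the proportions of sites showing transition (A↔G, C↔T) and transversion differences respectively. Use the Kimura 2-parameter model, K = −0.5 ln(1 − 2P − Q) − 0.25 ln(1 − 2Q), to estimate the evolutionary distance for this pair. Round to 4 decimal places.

0.4539

Differing sites — 1:A/C (Tv); 5:C/A (Tv); 10:T/G (Tv); 11:T/A (Tv); 16:A/G (Ti); 17:A/T (Tv); 18:G/C (Tv); 19:T/G (Tv).
Of the 8 differences, 1 transition and 7 transversions over 24 sites: P = 1/24 = 0.041667, Q = 7/24 = 0.291667.
d = −0.5·ln(0.624999) − 0.25·ln(0.416666) = −0.5·(-0.470005) − 0.25·(-0.875470) = 0.4539.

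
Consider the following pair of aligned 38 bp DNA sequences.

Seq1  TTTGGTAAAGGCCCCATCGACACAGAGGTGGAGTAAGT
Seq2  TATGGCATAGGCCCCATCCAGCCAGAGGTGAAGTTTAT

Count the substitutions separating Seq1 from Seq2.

10

Differing sites — 2:T/A; 6:T/C; 8:A/T; 19:G/C; 21:C/G; 22:A/C; 31:G/A; 35:A/T; 36:A/T; 37:G/A.
That gives 10 mismatches out of 38 aligned sites, so the Hamming distance is 10.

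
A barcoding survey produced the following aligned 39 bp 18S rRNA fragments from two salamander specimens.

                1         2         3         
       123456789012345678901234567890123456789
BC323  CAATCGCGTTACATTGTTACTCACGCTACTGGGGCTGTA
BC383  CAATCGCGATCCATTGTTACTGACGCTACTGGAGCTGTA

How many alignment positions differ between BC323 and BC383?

The sequences differ at positions 9 (T/A), 11 (A/C), 22 (C/G), 33 (G/A).
That gives 4 mismatches out of 39 aligned sites, so the Hamming distance is 4.

4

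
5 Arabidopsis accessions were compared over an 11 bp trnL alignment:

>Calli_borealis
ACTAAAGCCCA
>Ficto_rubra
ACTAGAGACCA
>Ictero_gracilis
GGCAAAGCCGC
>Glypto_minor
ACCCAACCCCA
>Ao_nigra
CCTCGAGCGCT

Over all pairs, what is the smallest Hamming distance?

Pairwise Hamming distances:
  Calli_borealis vs Ficto_rubra: 2
  Calli_borealis vs Ictero_gracilis: 5
  Calli_borealis vs Glypto_minor: 3
  Calli_borealis vs Ao_nigra: 5
  Ficto_rubra vs Ictero_gracilis: 7
  Ficto_rubra vs Glypto_minor: 5
  Ficto_rubra vs Ao_nigra: 5
  Ictero_gracilis vs Glypto_minor: 6
  Ictero_gracilis vs Ao_nigra: 8
  Glypto_minor vs Ao_nigra: 6
The smallest is 2, between Calli_borealis and Ficto_rubra.

2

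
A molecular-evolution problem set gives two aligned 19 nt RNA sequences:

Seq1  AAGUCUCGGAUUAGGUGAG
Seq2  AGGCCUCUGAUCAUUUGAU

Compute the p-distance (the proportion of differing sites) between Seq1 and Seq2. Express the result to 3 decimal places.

Mismatches occur at site 2 (A→G), site 4 (U→C), site 8 (G→U), site 12 (U→C), site 14 (G→U), site 15 (G→U), site 19 (G→U).
There are 7 differences over 19 sites, so p = 7/19 = 0.368.

0.368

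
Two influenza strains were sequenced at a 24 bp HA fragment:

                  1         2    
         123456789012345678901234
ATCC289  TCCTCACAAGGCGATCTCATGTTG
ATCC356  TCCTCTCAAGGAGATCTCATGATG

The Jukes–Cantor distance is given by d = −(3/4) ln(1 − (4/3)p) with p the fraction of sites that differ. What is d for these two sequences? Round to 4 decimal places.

0.1367

Differing sites — 6:A/T; 12:C/A; 22:T/A.
p = 3/24 = 0.125000.
d = −0.75 · ln(1 − (4/3)·0.125000) = −0.75 · ln(0.833333) = −0.75 · (-0.182322) = 0.1367.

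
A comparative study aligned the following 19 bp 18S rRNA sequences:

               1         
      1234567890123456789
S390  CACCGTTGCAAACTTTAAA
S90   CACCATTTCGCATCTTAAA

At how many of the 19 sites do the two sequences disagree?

Mismatches occur at site 5 (G/A), site 8 (G/T), site 10 (A/G), site 11 (A/C), site 13 (C/T), site 14 (T/C).
That gives 6 mismatches out of 19 aligned sites, so the Hamming distance is 6.

6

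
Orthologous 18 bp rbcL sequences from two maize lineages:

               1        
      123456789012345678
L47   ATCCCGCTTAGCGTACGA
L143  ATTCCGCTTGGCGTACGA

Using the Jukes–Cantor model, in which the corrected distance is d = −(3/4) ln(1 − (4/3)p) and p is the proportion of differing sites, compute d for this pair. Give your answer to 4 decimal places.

0.1203

The sequences differ at positions 3 (C/T), 10 (A/G).
p = 2/18 = 0.111111.
d = −0.75 · ln(1 − (4/3)·0.111111) = −0.75 · ln(0.851852) = −0.75 · (-0.160342) = 0.1203.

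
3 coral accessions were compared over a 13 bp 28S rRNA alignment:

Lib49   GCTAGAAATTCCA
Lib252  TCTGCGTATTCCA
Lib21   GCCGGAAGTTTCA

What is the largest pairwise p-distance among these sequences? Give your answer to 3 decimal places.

0.538

Pairwise Hamming distances:
  Lib49 vs Lib252: 5
  Lib49 vs Lib21: 4
  Lib252 vs Lib21: 7
The largest is 7 mismatches, between Lib252 and Lib21; p = 7/13 = 0.538.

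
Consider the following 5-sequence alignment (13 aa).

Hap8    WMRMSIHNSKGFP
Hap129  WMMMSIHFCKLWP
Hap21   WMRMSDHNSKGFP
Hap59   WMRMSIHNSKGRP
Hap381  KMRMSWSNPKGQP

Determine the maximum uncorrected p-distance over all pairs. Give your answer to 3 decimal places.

Pairwise Hamming distances:
  Hap8 vs Hap129: 5
  Hap8 vs Hap21: 1
  Hap8 vs Hap59: 1
  Hap8 vs Hap381: 5
  Hap129 vs Hap21: 6
  Hap129 vs Hap59: 5
  Hap129 vs Hap381: 8
  Hap21 vs Hap59: 2
  Hap21 vs Hap381: 5
  Hap59 vs Hap381: 5
The largest is 8 mismatches, between Hap129 and Hap381; p = 8/13 = 0.615.

0.615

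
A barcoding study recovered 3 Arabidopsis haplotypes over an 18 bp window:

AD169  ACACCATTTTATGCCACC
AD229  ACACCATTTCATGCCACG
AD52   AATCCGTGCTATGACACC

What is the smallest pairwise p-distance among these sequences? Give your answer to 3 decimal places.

0.111

Pairwise Hamming distances:
  AD169 vs AD229: 2
  AD169 vs AD52: 6
  AD229 vs AD52: 8
The smallest is 2 mismatches, between AD169 and AD229; p = 2/18 = 0.111.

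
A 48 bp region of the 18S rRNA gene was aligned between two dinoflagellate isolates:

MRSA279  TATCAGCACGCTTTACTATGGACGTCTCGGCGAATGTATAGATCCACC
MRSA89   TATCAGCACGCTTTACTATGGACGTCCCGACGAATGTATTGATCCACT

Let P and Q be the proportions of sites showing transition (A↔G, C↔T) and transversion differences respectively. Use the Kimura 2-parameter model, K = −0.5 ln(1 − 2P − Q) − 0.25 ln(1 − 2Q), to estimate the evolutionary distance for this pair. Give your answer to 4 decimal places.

Mismatches occur at site 27 (T→C, transition), site 30 (G→A, transition), site 40 (A→T, transversion), site 48 (C→T, transition).
Of the 4 differences, 3 transitions and 1 transversion over 48 sites: P = 3/48 = 0.062500, Q = 1/48 = 0.020833.
d = −0.5·ln(0.854167) − 0.25·ln(0.958334) = −0.5·(-0.157629) − 0.25·(-0.042559) = 0.0895.

0.0895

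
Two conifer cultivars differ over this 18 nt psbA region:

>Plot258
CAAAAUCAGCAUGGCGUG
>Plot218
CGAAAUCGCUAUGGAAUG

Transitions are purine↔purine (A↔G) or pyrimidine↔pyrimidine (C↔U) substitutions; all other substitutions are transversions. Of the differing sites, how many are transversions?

2

Mismatches occur at site 2 (A/G, transition), site 8 (A/G, transition), site 9 (G/C, transversion), site 10 (C/U, transition), site 15 (C/A, transversion), site 16 (G/A, transition).
Of the 6 differences, 4 transitions and 2 transversions, so the answer is 2.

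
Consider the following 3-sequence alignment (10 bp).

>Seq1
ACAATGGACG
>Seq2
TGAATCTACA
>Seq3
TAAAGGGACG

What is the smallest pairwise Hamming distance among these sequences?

3

Pairwise Hamming distances:
  Seq1 vs Seq2: 5
  Seq1 vs Seq3: 3
  Seq2 vs Seq3: 5
The smallest is 3, between Seq1 and Seq3.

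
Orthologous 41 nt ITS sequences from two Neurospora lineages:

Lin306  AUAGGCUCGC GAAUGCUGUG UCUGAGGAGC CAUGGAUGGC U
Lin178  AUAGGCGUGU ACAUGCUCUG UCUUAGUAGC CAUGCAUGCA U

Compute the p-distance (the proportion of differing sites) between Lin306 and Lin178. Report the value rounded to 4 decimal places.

0.2683

Mismatches occur at site 7 (U→G), site 8 (C→U), site 10 (C→U), site 11 (G→A), site 12 (A→C), site 18 (G→C), site 24 (G→U), site 27 (G→U), site 35 (G→C), site 39 (G→C), site 40 (C→A).
There are 11 differences over 41 sites, so p = 11/41 = 0.2683.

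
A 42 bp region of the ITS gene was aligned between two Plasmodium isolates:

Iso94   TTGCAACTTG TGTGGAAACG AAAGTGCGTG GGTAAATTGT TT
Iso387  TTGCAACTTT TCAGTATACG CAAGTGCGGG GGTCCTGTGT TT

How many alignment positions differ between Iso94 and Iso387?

The sequences differ at positions 10 (G/T), 12 (G/C), 13 (T/A), 15 (G/T), 17 (A/T), 21 (A/C), 29 (T/G), 34 (A/C), 35 (A/C), 36 (A/T), 37 (T/G).
That gives 11 mismatches out of 42 aligned sites, so the Hamming distance is 11.

11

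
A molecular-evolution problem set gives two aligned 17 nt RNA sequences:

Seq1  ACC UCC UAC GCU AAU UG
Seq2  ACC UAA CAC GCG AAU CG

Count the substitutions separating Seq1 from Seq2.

Mismatches occur at site 5 (C/A), site 6 (C/A), site 7 (U/C), site 12 (U/G), site 16 (U/C).
That gives 5 mismatches out of 17 aligned sites, so the Hamming distance is 5.

5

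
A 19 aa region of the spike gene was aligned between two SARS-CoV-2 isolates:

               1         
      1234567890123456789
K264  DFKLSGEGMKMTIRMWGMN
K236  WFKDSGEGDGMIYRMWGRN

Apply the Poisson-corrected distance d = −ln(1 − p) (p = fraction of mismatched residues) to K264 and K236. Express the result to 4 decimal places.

Differing sites — 1:D/W; 4:L/D; 9:M/D; 10:K/G; 12:T/I; 13:I/Y; 18:M/R.
p = 7/19 = 0.368421.
d = −ln(1 − 0.368421) = −ln(0.631579) = 0.4595.

0.4595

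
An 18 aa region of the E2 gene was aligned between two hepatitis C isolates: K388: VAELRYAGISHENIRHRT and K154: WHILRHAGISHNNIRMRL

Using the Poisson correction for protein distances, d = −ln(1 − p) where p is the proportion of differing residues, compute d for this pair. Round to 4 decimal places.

0.4925

The sequences differ at positions 1 (V/W), 2 (A/H), 3 (E/I), 6 (Y/H), 12 (E/N), 16 (H/M), 18 (T/L).
p = 7/18 = 0.388889.
d = −ln(1 − 0.388889) = −ln(0.611111) = 0.4925.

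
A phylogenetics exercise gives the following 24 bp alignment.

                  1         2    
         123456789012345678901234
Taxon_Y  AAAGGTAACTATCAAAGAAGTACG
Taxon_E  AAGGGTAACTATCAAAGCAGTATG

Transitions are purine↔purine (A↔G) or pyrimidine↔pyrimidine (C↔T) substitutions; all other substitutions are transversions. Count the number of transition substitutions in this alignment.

Differing sites — 3:A/G (Ti); 18:A/C (Tv); 23:C/T (Ti).
Of the 3 differences, 2 transitions and 1 transversion, so the answer is 2.

2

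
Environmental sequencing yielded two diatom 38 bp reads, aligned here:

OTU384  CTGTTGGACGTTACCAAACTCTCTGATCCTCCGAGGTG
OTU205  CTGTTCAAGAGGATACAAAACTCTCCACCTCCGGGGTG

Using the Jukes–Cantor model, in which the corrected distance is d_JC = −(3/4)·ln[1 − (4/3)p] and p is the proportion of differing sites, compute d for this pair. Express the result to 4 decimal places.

Mismatches occur at site 6 (G→C), site 7 (G→A), site 9 (C→G), site 10 (G→A), site 11 (T→G), site 12 (T→G), site 14 (C→T), site 15 (C→A), site 16 (A→C), site 19 (C→A), site 20 (T→A), site 25 (G→C), site 26 (A→C), site 27 (T→A), site 34 (A→G).
p = 15/38 = 0.394737.
d = −0.75 · ln(1 − (4/3)·0.394737) = −0.75 · ln(0.473684) = −0.75 · (-0.747215) = 0.5604.

0.5604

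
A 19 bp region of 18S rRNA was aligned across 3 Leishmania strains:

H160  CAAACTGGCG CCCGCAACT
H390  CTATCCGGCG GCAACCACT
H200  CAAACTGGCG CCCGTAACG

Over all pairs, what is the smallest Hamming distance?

2

Pairwise Hamming distances:
  H160 vs H390: 7
  H160 vs H200: 2
  H390 vs H200: 9
The smallest is 2, between H160 and H200.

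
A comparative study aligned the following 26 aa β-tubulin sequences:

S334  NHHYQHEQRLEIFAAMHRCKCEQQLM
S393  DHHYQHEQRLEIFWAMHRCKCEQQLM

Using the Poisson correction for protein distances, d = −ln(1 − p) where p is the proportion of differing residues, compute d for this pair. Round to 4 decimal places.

0.0800

Differing sites — 1:N/D; 14:A/W.
p = 2/26 = 0.076923.
d = −ln(1 − 0.076923) = −ln(0.923077) = 0.0800.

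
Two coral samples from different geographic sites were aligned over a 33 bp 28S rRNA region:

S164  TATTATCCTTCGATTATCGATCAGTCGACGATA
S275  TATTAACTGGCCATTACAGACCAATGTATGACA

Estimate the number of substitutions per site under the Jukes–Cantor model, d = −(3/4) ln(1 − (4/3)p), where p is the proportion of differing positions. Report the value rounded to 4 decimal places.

Mismatches occur at site 6 (T→A), site 8 (C→T), site 9 (T→G), site 10 (T→G), site 12 (G→C), site 17 (T→C), site 18 (C→A), site 21 (T→C), site 24 (G→A), site 26 (C→G), site 27 (G→T), site 29 (C→T), site 32 (T→C).
p = 13/33 = 0.393939.
d = −0.75 · ln(1 − (4/3)·0.393939) = −0.75 · ln(0.474748) = −0.75 · (-0.744971) = 0.5587.

0.5587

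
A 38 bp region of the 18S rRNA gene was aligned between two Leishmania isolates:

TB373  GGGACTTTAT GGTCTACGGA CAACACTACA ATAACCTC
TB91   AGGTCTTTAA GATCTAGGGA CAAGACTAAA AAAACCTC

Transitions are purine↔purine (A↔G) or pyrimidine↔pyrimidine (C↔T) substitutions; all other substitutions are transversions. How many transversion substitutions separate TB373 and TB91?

Differing sites — 1:G/A (Ti); 4:A/T (Tv); 10:T/A (Tv); 12:G/A (Ti); 17:C/G (Tv); 24:C/G (Tv); 29:C/A (Tv); 32:T/A (Tv).
Of the 8 differences, 2 transitions and 6 transversions, so the answer is 6.

6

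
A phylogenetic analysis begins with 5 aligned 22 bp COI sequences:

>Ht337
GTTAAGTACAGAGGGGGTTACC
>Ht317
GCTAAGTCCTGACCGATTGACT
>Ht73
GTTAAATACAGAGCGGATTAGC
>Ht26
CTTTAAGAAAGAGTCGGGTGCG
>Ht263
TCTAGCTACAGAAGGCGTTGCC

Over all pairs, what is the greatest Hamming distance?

17

Pairwise Hamming distances:
  Ht337 vs Ht317: 9
  Ht337 vs Ht73: 4
  Ht337 vs Ht26: 10
  Ht337 vs Ht263: 7
  Ht317 vs Ht73: 10
  Ht317 vs Ht26: 17
  Ht317 vs Ht263: 12
  Ht73 vs Ht26: 11
  Ht73 vs Ht263: 10
  Ht26 vs Ht263: 13
The largest is 17, between Ht317 and Ht26.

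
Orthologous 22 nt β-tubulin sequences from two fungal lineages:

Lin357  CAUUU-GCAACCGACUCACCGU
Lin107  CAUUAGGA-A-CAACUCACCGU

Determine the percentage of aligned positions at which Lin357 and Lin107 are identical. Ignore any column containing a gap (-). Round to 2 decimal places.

84.21%

Excluding the 3 gap columns leaves 19 comparable sites.
The sequences differ at positions 5 (U/A), 8 (C/A), 13 (G/A).
16 of the 19 comparable sites match, so the percent identity is 16/19 × 100 = 84.21%.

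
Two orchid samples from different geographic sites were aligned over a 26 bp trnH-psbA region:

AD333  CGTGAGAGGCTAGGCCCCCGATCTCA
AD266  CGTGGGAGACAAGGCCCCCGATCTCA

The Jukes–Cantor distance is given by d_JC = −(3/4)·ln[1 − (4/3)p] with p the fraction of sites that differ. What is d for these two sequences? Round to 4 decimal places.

0.1253

Mismatches occur at site 5 (A↔G), site 9 (G↔A), site 11 (T↔A).
p = 3/26 = 0.115385.
d = −0.75 · ln(1 − (4/3)·0.115385) = −0.75 · ln(0.846153) = −0.75 · (-0.167055) = 0.1253.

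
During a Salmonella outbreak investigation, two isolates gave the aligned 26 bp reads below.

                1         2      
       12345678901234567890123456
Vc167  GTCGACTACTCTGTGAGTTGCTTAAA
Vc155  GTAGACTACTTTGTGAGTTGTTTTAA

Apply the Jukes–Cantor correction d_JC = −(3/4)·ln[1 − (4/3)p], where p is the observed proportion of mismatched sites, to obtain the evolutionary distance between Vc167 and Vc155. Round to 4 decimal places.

Differing sites — 3:C/A; 11:C/T; 21:C/T; 24:A/T.
p = 4/26 = 0.153846.
d = −0.75 · ln(1 − (4/3)·0.153846) = −0.75 · ln(0.794872) = −0.75 · (-0.229574) = 0.1722.

0.1722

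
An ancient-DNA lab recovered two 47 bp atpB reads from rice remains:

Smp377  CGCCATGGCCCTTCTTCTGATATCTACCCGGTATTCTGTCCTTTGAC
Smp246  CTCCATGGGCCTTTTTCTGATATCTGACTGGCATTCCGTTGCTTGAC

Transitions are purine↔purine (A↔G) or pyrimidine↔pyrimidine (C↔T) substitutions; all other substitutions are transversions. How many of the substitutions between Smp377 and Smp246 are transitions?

Mismatches occur at site 2 (G/T, transversion), site 9 (C/G, transversion), site 14 (C/T, transition), site 26 (A/G, transition), site 27 (C/A, transversion), site 29 (C/T, transition), site 32 (T/C, transition), site 37 (T/C, transition), site 40 (C/T, transition), site 41 (C/G, transversion), site 42 (T/C, transition).
Of the 11 differences, 7 transitions and 4 transversions, so the answer is 7.

7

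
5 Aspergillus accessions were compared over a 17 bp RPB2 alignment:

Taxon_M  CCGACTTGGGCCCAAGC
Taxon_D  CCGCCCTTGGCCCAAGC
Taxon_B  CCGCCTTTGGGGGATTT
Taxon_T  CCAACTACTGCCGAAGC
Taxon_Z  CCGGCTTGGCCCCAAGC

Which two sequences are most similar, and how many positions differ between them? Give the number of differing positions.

2

Pairwise Hamming distances:
  Taxon_M vs Taxon_D: 3
  Taxon_M vs Taxon_B: 8
  Taxon_M vs Taxon_T: 5
  Taxon_M vs Taxon_Z: 2
  Taxon_D vs Taxon_B: 7
  Taxon_D vs Taxon_T: 7
  Taxon_D vs Taxon_Z: 4
  Taxon_B vs Taxon_T: 10
  Taxon_B vs Taxon_Z: 9
  Taxon_T vs Taxon_Z: 7
The smallest is 2, between Taxon_M and Taxon_Z.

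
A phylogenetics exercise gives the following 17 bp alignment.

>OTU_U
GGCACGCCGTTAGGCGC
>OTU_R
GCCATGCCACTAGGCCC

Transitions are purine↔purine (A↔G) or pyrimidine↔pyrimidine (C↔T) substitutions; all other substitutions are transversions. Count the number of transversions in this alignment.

2

Differing sites — 2:G/C (Tv); 5:C/T (Ti); 9:G/A (Ti); 10:T/C (Ti); 16:G/C (Tv).
Of the 5 differences, 3 transitions and 2 transversions, so the answer is 2.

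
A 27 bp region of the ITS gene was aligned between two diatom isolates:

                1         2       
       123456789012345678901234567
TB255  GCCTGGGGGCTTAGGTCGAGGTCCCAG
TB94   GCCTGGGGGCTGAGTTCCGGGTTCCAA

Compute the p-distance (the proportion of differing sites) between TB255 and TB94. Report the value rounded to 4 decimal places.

0.2222

The sequences differ at positions 12 (T/G), 15 (G/T), 18 (G/C), 19 (A/G), 23 (C/T), 27 (G/A).
There are 6 differences over 27 sites, so p = 6/27 = 0.2222.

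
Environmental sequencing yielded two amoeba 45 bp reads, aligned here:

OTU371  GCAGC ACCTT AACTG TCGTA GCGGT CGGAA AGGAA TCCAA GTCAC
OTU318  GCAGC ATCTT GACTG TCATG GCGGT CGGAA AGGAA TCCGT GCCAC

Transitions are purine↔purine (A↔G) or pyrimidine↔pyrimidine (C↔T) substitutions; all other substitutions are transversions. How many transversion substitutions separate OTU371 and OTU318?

1

The sequences differ at positions 7 (C/T, transition), 11 (A/G, transition), 18 (G/A, transition), 20 (A/G, transition), 39 (A/G, transition), 40 (A/T, transversion), 42 (T/C, transition).
Of the 7 differences, 6 transitions and 1 transversion, so the answer is 1.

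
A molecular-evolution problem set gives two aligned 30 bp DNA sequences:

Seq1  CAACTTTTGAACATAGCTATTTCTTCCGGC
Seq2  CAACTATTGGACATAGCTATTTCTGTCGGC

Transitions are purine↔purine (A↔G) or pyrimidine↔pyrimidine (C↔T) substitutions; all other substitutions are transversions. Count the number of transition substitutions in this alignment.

Mismatches occur at site 6 (T↔A, transversion), site 10 (A↔G, transition), site 25 (T↔G, transversion), site 26 (C↔T, transition).
Of the 4 differences, 2 transitions and 2 transversions, so the answer is 2.

2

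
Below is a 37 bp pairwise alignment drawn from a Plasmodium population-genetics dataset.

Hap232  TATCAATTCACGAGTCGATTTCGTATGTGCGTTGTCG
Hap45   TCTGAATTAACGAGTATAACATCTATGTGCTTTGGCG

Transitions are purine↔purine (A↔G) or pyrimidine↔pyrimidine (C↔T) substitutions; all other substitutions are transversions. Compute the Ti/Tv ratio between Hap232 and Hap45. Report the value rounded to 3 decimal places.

0.200

Mismatches occur at site 2 (A↔C, transversion), site 4 (C↔G, transversion), site 9 (C↔A, transversion), site 16 (C↔A, transversion), site 17 (G↔T, transversion), site 19 (T↔A, transversion), site 20 (T↔C, transition), site 21 (T↔A, transversion), site 22 (C↔T, transition), site 23 (G↔C, transversion), site 31 (G↔T, transversion), site 35 (T↔G, transversion).
Of the 12 differences, 2 transitions and 10 transversions, so Ti/Tv = 2/10 = 0.200.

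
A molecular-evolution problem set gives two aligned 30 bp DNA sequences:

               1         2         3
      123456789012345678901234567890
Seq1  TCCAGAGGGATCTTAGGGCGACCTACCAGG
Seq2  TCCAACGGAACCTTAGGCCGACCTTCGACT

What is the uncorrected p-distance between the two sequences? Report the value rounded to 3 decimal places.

Differing sites — 5:G/A; 6:A/C; 9:G/A; 11:T/C; 18:G/C; 25:A/T; 27:C/G; 29:G/C; 30:G/T.
There are 9 differences over 30 sites, so p = 9/30 = 0.300.

0.300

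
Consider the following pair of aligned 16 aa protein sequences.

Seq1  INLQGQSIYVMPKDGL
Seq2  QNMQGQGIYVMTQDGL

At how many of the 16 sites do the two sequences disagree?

The sequences differ at positions 1 (I/Q), 3 (L/M), 7 (S/G), 12 (P/T), 13 (K/Q).
That gives 5 mismatches out of 16 aligned sites, so the Hamming distance is 5.

5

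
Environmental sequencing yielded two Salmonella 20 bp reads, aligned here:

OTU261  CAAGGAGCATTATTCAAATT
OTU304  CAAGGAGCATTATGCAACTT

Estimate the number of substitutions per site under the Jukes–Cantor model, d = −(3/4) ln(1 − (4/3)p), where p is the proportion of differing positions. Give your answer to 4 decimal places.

The sequences differ at positions 14 (T/G), 18 (A/C).
p = 2/20 = 0.100000.
d = −0.75 · ln(1 − (4/3)·0.100000) = −0.75 · ln(0.866667) = −0.75 · (-0.143100) = 0.1073.

0.1073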